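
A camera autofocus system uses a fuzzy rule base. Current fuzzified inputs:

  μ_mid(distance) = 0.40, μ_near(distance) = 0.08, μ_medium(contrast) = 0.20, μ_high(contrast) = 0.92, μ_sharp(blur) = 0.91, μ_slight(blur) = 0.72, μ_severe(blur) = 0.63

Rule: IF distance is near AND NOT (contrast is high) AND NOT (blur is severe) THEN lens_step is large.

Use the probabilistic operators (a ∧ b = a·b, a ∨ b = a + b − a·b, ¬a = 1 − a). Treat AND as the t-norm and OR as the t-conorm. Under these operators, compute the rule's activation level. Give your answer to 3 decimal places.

0.002

firing strength: near=0.08, ¬high=1−0.92=0.08, ¬severe=1−0.63=0.37; AND[a·b] → w = 0.0024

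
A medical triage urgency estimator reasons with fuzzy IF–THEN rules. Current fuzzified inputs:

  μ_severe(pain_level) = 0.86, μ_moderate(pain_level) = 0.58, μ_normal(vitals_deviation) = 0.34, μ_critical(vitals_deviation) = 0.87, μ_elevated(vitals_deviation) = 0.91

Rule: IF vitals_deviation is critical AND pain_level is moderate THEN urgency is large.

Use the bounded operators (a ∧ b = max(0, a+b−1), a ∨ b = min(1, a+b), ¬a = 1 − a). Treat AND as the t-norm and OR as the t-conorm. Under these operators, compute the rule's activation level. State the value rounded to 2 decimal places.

0.45

firing strength: critical=0.87, moderate=0.58; AND[max(0, a+b−1)] → w = 0.45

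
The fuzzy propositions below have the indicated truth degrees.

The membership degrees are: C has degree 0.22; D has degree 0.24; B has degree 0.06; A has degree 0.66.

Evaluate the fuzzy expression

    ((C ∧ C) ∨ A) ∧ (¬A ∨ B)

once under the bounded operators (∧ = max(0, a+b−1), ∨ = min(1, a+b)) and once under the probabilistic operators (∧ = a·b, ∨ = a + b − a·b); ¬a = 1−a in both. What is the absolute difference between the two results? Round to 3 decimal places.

Under bounded:
  C ∧ C = max(0, a+b−1) on (0.22, 0.22) = 0.00
  (C ∧ C) ∨ A = min(1, a+b) on (0.00, 0.66) = 0.66
  ¬A = 1 − 0.66 = 0.34
  ¬A ∨ B = min(1, a+b) on (0.34, 0.06) = 0.40
  ((C ∧ C) ∨ A) ∧ (¬A ∨ B) = max(0, a+b−1) on (0.66, 0.40) = 0.06
  → value = 0.0600
Under probabilistic:
  C ∧ C = a·b on (0.2200, 0.2200) = 0.0484
  (C ∧ C) ∨ A = a + b − a·b on (0.0484, 0.6600) = 0.6765
  ¬A = 1 − 0.6600 = 0.3400
  ¬A ∨ B = a + b − a·b on (0.3400, 0.0600) = 0.3796
  ((C ∧ C) ∨ A) ∧ (¬A ∨ B) = a·b on (0.6765, 0.3796) = 0.2568
  → value = 0.2568
|0.0600 − 0.2568| = 0.197

0.197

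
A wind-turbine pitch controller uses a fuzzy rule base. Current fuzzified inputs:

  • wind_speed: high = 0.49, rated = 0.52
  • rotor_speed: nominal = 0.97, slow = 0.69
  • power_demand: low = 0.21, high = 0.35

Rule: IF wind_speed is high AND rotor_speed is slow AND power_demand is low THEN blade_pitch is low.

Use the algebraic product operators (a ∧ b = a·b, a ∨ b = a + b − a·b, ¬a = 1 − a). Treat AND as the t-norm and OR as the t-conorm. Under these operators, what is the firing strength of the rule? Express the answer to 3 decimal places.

0.071

firing strength: high=0.49, slow=0.69, low=0.21; AND[a·b] → w = 0.0710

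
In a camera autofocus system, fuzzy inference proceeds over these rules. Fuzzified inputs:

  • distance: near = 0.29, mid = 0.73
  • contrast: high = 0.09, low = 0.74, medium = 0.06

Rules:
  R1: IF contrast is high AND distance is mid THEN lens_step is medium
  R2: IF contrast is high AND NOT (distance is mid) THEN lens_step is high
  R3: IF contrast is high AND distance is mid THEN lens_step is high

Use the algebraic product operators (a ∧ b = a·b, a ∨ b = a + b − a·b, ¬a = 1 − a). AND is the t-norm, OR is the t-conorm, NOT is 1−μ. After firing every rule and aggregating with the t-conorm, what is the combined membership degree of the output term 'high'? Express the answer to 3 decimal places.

0.088

R1: high=0.09, mid=0.73; AND[a·b] → w = 0.0657
R2: high=0.09, ¬mid=1−0.73=0.27; AND[a·b] → w = 0.0243
R3: high=0.09, mid=0.73; AND[a·b] → w = 0.0657
Rules with consequent 'high': {R2, R3} → strengths 0.0243, 0.0657
Aggregate via t-conorm [a + b − a·b]: 0.0884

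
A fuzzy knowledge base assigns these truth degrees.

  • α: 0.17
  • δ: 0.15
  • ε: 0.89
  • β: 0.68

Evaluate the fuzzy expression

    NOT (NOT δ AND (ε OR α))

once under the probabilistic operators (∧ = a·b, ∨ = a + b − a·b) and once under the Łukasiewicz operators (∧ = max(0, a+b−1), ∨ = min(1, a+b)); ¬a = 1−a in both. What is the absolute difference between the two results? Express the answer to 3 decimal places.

Under probabilistic:
  NOT δ = 1 − 0.1500 = 0.8500
  ε OR α = a + b − a·b on (0.8900, 0.1700) = 0.9087
  NOT δ AND (ε OR α) = a·b on (0.8500, 0.9087) = 0.7724
  NOT (NOT δ AND (ε OR α)) = 1 − 0.7724 = 0.2276
  → value = 0.2276
Under Łukasiewicz:
  NOT δ = 1 − 0.15 = 0.85
  ε OR α = min(1, a+b) on (0.89, 0.17) = 1.00
  NOT δ AND (ε OR α) = max(0, a+b−1) on (0.85, 1.00) = 0.85
  NOT (NOT δ AND (ε OR α)) = 1 − 0.85 = 0.15
  → value = 0.1500
|0.2276 − 0.1500| = 0.078

0.078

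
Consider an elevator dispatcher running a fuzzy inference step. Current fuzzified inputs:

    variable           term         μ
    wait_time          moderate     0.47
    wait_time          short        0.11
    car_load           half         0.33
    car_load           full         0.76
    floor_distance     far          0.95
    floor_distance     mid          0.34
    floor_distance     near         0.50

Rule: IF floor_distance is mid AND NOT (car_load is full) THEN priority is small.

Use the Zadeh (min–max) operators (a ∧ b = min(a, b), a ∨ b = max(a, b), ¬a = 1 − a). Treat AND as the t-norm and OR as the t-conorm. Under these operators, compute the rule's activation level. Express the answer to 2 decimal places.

firing strength: mid=0.34, ¬full=1−0.76=0.24; AND[min(a, b)] → w = 0.24

0.24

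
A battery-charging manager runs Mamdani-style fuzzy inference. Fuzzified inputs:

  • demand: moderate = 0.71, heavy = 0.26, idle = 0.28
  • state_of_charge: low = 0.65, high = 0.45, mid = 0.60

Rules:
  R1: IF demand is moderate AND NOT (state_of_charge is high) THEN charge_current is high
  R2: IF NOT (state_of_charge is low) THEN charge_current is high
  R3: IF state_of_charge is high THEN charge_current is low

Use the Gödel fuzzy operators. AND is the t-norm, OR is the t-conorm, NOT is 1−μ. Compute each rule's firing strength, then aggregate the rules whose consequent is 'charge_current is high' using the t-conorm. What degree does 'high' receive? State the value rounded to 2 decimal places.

R1: moderate=0.71, ¬high=1−0.45=0.55; AND[min(a, b)] → w = 0.55
R2: ¬low=1−0.65=0.35 → w = 0.35
R3: high=0.45 → w = 0.45
Rules with consequent 'high': {R1, R2} → strengths 0.55, 0.35
Aggregate via t-conorm [max(a, b)]: 0.55

0.55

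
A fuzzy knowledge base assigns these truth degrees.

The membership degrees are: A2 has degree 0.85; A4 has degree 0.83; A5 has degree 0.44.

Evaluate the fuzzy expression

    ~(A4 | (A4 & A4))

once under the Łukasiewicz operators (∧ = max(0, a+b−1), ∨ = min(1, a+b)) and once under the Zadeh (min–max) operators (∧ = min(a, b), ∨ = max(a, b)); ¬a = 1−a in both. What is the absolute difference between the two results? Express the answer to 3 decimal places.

0.170

Under Łukasiewicz:
  A4 & A4 = max(0, a+b−1) on (0.83, 0.83) = 0.66
  A4 | (A4 & A4) = min(1, a+b) on (0.83, 0.66) = 1.00
  ~(A4 | (A4 & A4)) = 1 − 1.00 = 0.00
  → value = 0.0000
Under Zadeh (min–max):
  A4 & A4 = min(a, b) on (0.83, 0.83) = 0.83
  A4 | (A4 & A4) = max(a, b) on (0.83, 0.83) = 0.83
  ~(A4 | (A4 & A4)) = 1 − 0.83 = 0.17
  → value = 0.1700
|0.0000 − 0.1700| = 0.170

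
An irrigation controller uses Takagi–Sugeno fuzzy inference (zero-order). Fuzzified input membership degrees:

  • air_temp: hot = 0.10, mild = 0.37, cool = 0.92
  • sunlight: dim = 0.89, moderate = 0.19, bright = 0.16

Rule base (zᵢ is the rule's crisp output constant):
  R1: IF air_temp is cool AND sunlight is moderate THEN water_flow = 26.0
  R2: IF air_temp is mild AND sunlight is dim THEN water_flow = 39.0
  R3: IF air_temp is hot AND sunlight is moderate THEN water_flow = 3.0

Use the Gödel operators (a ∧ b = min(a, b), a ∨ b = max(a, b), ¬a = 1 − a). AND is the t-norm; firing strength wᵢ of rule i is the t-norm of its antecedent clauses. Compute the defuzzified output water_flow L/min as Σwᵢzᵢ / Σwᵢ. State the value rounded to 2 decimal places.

R1 (z=26.0): cool=0.92, moderate=0.19; AND[min(a, b)] → w = 0.19
R2 (z=39.0): mild=0.37, dim=0.89; AND[min(a, b)] → w = 0.37
R3 (z=3.0): hot=0.10, moderate=0.19; AND[min(a, b)] → w = 0.10
Weighted average = (0.19·26.0 + 0.37·39.0 + 0.10·3.0) / (0.19 + 0.37 + 0.10)
  = 19.6700 / 0.6600 = 29.80

29.80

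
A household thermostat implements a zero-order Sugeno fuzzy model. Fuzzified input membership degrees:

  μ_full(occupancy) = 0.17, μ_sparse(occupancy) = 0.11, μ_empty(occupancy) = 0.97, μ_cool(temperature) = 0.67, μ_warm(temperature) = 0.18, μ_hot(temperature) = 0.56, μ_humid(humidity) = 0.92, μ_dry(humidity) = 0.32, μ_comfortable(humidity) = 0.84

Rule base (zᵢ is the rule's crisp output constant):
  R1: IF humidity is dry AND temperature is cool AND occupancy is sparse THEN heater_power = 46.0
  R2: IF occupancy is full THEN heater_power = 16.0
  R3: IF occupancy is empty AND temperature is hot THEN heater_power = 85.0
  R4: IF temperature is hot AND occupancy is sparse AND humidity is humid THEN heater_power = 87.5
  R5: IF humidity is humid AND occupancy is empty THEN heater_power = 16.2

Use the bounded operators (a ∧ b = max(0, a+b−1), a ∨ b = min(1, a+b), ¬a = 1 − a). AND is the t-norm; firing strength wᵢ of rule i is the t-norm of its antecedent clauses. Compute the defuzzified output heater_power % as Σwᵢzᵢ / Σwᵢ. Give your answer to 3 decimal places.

39.112

R1 (z=46.0): dry=0.32, cool=0.67, sparse=0.11; AND[max(0, a+b−1)] → w = 0.00
R2 (z=16.0): full=0.17 → w = 0.17
R3 (z=85.0): empty=0.97, hot=0.56; AND[max(0, a+b−1)] → w = 0.53
R4 (z=87.5): hot=0.56, sparse=0.11, humid=0.92; AND[max(0, a+b−1)] → w = 0.00
R5 (z=16.2): humid=0.92, empty=0.97; AND[max(0, a+b−1)] → w = 0.89
Weighted average = (0.00·46.0 + 0.17·16.0 + 0.53·85.0 + 0.00·87.5 + 0.89·16.2) / (0.00 + 0.17 + 0.53 + 0.00 + 0.89)
  = 62.1880 / 1.5900 = 39.112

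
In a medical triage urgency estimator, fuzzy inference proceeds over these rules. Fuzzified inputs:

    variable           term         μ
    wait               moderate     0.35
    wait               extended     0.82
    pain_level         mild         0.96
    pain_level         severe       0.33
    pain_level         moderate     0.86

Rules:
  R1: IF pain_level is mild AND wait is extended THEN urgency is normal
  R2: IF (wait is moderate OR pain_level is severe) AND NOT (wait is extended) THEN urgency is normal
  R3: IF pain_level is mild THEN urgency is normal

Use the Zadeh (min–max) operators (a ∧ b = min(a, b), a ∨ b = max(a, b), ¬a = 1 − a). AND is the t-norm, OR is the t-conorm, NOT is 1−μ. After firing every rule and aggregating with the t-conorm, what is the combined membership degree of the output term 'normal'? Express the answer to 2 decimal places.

R1: mild=0.96, extended=0.82; AND[min(a, b)] → w = 0.82
R2: (moderate=0.35 OR severe=0.33) = 0.35; AND[min(a, b)] with ¬extended=1−0.82=0.18 → w = 0.18
R3: mild=0.96 → w = 0.96
Rules with consequent 'normal': {R1, R2, R3} → strengths 0.82, 0.18, 0.96
Aggregate via t-conorm [max(a, b)]: 0.96

0.96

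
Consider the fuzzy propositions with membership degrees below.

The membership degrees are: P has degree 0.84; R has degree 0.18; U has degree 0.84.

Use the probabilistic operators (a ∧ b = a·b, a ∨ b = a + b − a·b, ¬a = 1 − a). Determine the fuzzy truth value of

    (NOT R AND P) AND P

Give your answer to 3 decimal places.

NOT R = 1 − 0.1800 = 0.8200
NOT R AND P = a·b on (0.8200, 0.8400) = 0.6888
(NOT R AND P) AND P = a·b on (0.6888, 0.8400) = 0.5786

0.579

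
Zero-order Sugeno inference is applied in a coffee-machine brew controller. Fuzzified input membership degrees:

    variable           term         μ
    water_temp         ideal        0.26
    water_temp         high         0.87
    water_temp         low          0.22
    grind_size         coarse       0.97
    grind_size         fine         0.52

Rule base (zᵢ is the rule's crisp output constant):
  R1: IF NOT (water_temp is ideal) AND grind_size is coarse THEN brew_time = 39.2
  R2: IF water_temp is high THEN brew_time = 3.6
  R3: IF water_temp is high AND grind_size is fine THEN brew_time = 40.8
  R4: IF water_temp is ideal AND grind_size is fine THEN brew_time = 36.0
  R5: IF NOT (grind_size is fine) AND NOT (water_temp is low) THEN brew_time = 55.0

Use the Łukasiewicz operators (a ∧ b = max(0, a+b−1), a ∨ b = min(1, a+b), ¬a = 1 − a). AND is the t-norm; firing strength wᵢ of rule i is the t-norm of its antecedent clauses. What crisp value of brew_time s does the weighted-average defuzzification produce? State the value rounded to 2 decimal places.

R1 (z=39.2): ¬ideal=1−0.26=0.74, coarse=0.97; AND[max(0, a+b−1)] → w = 0.71
R2 (z=3.6): high=0.87 → w = 0.87
R3 (z=40.8): high=0.87, fine=0.52; AND[max(0, a+b−1)] → w = 0.39
R4 (z=36.0): ideal=0.26, fine=0.52; AND[max(0, a+b−1)] → w = 0.00
R5 (z=55.0): ¬fine=1−0.52=0.48, ¬low=1−0.22=0.78; AND[max(0, a+b−1)] → w = 0.26
Weighted average = (0.71·39.2 + 0.87·3.6 + 0.39·40.8 + 0.00·36.0 + 0.26·55.0) / (0.71 + 0.87 + 0.39 + 0.00 + 0.26)
  = 61.1760 / 2.2300 = 27.43

27.43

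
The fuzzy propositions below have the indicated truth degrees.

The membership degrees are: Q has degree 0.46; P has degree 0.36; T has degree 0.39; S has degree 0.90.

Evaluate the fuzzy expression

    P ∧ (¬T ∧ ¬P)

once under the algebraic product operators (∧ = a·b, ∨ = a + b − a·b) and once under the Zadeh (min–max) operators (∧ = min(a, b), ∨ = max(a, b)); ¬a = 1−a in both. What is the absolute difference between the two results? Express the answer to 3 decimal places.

0.219

Under algebraic product:
  ¬T = 1 − 0.3900 = 0.6100
  ¬P = 1 − 0.3600 = 0.6400
  ¬T ∧ ¬P = a·b on (0.6100, 0.6400) = 0.3904
  P ∧ (¬T ∧ ¬P) = a·b on (0.3600, 0.3904) = 0.1405
  → value = 0.1405
Under Zadeh (min–max):
  ¬T = 1 − 0.39 = 0.61
  ¬P = 1 − 0.36 = 0.64
  ¬T ∧ ¬P = min(a, b) on (0.61, 0.64) = 0.61
  P ∧ (¬T ∧ ¬P) = min(a, b) on (0.36, 0.61) = 0.36
  → value = 0.3600
|0.1405 − 0.3600| = 0.219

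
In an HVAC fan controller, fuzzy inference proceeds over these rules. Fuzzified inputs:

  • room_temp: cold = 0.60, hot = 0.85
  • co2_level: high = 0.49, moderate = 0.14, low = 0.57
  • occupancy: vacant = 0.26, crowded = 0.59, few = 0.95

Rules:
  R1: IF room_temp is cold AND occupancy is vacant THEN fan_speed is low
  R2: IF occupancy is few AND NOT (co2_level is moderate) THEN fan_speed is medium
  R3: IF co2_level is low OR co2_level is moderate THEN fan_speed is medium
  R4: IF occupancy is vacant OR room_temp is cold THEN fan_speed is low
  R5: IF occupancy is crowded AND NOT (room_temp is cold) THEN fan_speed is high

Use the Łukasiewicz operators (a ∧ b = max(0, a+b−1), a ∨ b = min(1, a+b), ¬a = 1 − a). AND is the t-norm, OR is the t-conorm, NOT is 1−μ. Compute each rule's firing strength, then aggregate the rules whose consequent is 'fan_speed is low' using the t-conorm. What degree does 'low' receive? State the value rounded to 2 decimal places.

R1: cold=0.60, vacant=0.26; AND[max(0, a+b−1)] → w = 0.00
R2: few=0.95, ¬moderate=1−0.14=0.86; AND[max(0, a+b−1)] → w = 0.81
R3: low=0.57, moderate=0.14; OR[min(1, a+b)] → w = 0.71
R4: vacant=0.26, cold=0.60; OR[min(1, a+b)] → w = 0.86
R5: crowded=0.59, ¬cold=1−0.60=0.40; AND[max(0, a+b−1)] → w = 0.00
Rules with consequent 'low': {R1, R4} → strengths 0.00, 0.86
Aggregate via t-conorm [min(1, a+b)]: 0.86

0.86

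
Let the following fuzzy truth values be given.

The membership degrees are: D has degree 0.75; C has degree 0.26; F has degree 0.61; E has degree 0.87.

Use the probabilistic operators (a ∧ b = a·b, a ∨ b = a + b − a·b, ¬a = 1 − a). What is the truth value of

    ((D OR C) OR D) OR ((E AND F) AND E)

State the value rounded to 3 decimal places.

0.975

D OR C = a + b − a·b on (0.7500, 0.2600) = 0.8150
(D OR C) OR D = a + b − a·b on (0.8150, 0.7500) = 0.9537
E AND F = a·b on (0.8700, 0.6100) = 0.5307
(E AND F) AND E = a·b on (0.5307, 0.8700) = 0.4617
((D OR C) OR D) OR ((E AND F) AND E) = a + b − a·b on (0.9537, 0.4617) = 0.9751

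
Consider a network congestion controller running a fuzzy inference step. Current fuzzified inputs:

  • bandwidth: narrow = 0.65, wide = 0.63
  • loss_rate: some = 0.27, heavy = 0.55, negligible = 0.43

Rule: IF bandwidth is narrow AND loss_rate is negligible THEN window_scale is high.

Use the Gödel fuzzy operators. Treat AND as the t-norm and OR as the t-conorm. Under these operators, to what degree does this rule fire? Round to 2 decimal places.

firing strength: narrow=0.65, negligible=0.43; AND[min(a, b)] → w = 0.43

0.43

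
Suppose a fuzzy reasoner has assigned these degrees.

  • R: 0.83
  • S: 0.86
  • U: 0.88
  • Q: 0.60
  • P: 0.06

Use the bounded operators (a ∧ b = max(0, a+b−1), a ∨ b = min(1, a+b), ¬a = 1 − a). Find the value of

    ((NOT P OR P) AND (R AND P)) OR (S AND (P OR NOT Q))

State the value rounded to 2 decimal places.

0.32

NOT P = 1 − 0.06 = 0.94
NOT P OR P = min(1, a+b) on (0.94, 0.06) = 1.00
R AND P = max(0, a+b−1) on (0.83, 0.06) = 0.00
(NOT P OR P) AND (R AND P) = max(0, a+b−1) on (1.00, 0.00) = 0.00
NOT Q = 1 − 0.60 = 0.40
P OR NOT Q = min(1, a+b) on (0.06, 0.40) = 0.46
S AND (P OR NOT Q) = max(0, a+b−1) on (0.86, 0.46) = 0.32
((NOT P OR P) AND (R AND P)) OR (S AND (P OR NOT Q)) = min(1, a+b) on (0.00, 0.32) = 0.32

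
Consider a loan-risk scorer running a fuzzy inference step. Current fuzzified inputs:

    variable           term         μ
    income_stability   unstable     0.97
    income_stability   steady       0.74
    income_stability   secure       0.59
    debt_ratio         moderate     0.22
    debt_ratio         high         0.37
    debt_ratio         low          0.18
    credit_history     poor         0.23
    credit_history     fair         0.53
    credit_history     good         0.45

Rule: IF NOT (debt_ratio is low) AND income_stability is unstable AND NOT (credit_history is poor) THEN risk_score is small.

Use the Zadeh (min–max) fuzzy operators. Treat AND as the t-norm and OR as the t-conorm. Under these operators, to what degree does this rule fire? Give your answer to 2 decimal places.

0.77

firing strength: ¬low=1−0.18=0.82, unstable=0.97, ¬poor=1−0.23=0.77; AND[min(a, b)] → w = 0.77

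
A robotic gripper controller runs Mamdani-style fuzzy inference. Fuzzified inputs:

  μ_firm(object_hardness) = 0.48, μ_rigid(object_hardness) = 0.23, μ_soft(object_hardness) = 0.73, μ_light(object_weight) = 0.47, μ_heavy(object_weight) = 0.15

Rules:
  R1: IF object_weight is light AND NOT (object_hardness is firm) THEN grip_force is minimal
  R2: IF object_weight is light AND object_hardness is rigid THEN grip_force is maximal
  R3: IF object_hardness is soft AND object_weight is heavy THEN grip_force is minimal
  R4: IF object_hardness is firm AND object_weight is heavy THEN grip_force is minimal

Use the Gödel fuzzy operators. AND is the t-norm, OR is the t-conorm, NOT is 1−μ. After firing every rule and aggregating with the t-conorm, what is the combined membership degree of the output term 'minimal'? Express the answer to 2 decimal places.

R1: light=0.47, ¬firm=1−0.48=0.52; AND[min(a, b)] → w = 0.47
R2: light=0.47, rigid=0.23; AND[min(a, b)] → w = 0.23
R3: soft=0.73, heavy=0.15; AND[min(a, b)] → w = 0.15
R4: firm=0.48, heavy=0.15; AND[min(a, b)] → w = 0.15
Rules with consequent 'minimal': {R1, R3, R4} → strengths 0.47, 0.15, 0.15
Aggregate via t-conorm [max(a, b)]: 0.47

0.47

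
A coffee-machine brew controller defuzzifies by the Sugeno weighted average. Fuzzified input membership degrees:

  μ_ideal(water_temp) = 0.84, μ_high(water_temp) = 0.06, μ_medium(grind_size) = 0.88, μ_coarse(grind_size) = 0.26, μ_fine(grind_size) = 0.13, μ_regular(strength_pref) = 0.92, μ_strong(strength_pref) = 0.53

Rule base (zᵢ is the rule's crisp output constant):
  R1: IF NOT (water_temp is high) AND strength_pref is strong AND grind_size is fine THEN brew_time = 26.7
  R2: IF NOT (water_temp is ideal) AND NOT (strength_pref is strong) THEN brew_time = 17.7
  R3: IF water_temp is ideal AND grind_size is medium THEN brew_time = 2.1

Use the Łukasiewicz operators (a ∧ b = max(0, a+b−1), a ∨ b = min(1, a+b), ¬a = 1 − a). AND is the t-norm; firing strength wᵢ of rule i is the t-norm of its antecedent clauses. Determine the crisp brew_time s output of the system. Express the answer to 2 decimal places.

2.10

R1 (z=26.7): ¬high=1−0.06=0.94, strong=0.53, fine=0.13; AND[max(0, a+b−1)] → w = 0.00
R2 (z=17.7): ¬ideal=1−0.84=0.16, ¬strong=1−0.53=0.47; AND[max(0, a+b−1)] → w = 0.00
R3 (z=2.1): ideal=0.84, medium=0.88; AND[max(0, a+b−1)] → w = 0.72
Weighted average = (0.00·26.7 + 0.00·17.7 + 0.72·2.1) / (0.00 + 0.00 + 0.72)
  = 1.5120 / 0.7200 = 2.10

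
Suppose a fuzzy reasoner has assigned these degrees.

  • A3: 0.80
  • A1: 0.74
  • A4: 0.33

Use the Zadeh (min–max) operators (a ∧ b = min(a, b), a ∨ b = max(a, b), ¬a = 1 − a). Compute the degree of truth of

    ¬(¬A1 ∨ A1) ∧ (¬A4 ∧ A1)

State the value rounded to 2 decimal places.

¬A1 = 1 − 0.74 = 0.26
¬A1 ∨ A1 = max(a, b) on (0.26, 0.74) = 0.74
¬(¬A1 ∨ A1) = 1 − 0.74 = 0.26
¬A4 = 1 − 0.33 = 0.67
¬A4 ∧ A1 = min(a, b) on (0.67, 0.74) = 0.67
¬(¬A1 ∨ A1) ∧ (¬A4 ∧ A1) = min(a, b) on (0.26, 0.67) = 0.26

0.26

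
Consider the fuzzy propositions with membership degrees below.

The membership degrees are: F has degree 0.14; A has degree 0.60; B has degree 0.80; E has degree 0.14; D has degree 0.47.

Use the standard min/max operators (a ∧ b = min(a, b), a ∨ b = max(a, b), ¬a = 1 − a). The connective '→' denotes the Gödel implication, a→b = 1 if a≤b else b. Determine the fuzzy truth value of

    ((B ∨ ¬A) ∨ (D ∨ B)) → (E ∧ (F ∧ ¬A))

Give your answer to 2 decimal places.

¬A = 1 − 0.60 = 0.40
B ∨ ¬A = max(a, b) on (0.80, 0.40) = 0.80
D ∨ B = max(a, b) on (0.47, 0.80) = 0.80
(B ∨ ¬A) ∨ (D ∨ B) = max(a, b) on (0.80, 0.80) = 0.80
¬A = 1 − 0.60 = 0.40
F ∧ ¬A = min(a, b) on (0.14, 0.40) = 0.14
E ∧ (F ∧ ¬A) = min(a, b) on (0.14, 0.14) = 0.14
((B ∨ ¬A) ∨ (D ∨ B)) → (E ∧ (F ∧ ¬A))  [Gödel: 1 if a≤b else b] with a=0.80, b=0.14 → 0.14

0.14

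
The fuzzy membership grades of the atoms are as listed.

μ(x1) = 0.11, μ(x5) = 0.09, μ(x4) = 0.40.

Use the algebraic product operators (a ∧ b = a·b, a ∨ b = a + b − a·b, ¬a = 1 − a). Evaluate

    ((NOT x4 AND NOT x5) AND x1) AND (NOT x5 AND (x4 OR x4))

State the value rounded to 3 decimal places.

0.035

NOT x4 = 1 − 0.4000 = 0.6000
NOT x5 = 1 − 0.0900 = 0.9100
NOT x4 AND NOT x5 = a·b on (0.6000, 0.9100) = 0.5460
(NOT x4 AND NOT x5) AND x1 = a·b on (0.5460, 0.1100) = 0.0601
NOT x5 = 1 − 0.0900 = 0.9100
x4 OR x4 = a + b − a·b on (0.4000, 0.4000) = 0.6400
NOT x5 AND (x4 OR x4) = a·b on (0.9100, 0.6400) = 0.5824
((NOT x4 AND NOT x5) AND x1) AND (NOT x5 AND (x4 OR x4)) = a·b on (0.0601, 0.5824) = 0.0350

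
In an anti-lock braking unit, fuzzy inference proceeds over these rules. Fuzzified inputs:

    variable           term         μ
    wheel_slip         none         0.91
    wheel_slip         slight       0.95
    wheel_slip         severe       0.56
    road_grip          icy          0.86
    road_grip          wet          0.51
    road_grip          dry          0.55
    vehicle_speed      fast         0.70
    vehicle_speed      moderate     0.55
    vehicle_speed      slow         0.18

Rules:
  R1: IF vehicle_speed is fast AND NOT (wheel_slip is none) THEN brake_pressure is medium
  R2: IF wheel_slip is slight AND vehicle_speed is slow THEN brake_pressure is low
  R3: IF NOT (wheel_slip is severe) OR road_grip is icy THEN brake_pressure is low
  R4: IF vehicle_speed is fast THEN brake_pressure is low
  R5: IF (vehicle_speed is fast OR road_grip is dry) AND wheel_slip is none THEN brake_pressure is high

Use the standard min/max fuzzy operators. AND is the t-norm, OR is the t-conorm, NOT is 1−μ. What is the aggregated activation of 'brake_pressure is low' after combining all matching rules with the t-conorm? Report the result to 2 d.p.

0.86

R1: fast=0.70, ¬none=1−0.91=0.09; AND[min(a, b)] → w = 0.09
R2: slight=0.95, slow=0.18; AND[min(a, b)] → w = 0.18
R3: ¬severe=1−0.56=0.44, icy=0.86; OR[max(a, b)] → w = 0.86
R4: fast=0.70 → w = 0.70
R5: (fast=0.70 OR dry=0.55) = 0.70; AND[min(a, b)] with none=0.91 → w = 0.70
Rules with consequent 'low': {R2, R3, R4} → strengths 0.18, 0.86, 0.70
Aggregate via t-conorm [max(a, b)]: 0.86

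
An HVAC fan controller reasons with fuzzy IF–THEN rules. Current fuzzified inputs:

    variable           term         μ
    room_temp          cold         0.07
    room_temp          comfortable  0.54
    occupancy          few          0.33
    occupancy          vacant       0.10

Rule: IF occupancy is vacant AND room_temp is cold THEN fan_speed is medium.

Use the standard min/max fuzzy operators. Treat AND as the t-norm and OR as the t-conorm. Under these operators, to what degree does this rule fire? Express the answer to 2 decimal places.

0.07

firing strength: vacant=0.10, cold=0.07; AND[min(a, b)] → w = 0.07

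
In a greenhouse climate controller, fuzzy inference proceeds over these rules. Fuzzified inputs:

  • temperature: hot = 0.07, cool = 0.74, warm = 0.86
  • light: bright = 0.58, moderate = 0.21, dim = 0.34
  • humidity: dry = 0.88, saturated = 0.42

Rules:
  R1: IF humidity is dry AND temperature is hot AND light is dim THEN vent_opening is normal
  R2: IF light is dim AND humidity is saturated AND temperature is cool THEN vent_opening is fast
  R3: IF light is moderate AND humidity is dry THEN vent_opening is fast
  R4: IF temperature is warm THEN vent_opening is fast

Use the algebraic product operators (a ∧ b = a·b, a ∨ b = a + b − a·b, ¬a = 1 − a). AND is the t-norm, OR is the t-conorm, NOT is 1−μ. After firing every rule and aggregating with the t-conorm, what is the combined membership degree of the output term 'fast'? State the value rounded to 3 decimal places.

R1: dry=0.88, hot=0.07, dim=0.34; AND[a·b] → w = 0.0209
R2: dim=0.34, saturated=0.42, cool=0.74; AND[a·b] → w = 0.1057
R3: moderate=0.21, dry=0.88; AND[a·b] → w = 0.1848
R4: warm=0.86 → w = 0.8600
Rules with consequent 'fast': {R2, R3, R4} → strengths 0.1057, 0.1848, 0.8600
Aggregate via t-conorm [a + b − a·b]: 0.8979

0.898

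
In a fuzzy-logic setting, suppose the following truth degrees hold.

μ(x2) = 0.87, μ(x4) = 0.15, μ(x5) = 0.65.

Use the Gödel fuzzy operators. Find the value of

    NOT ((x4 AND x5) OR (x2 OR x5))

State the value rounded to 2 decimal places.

x4 AND x5 = min(a, b) on (0.15, 0.65) = 0.15
x2 OR x5 = max(a, b) on (0.87, 0.65) = 0.87
(x4 AND x5) OR (x2 OR x5) = max(a, b) on (0.15, 0.87) = 0.87
NOT ((x4 AND x5) OR (x2 OR x5)) = 1 − 0.87 = 0.13

0.13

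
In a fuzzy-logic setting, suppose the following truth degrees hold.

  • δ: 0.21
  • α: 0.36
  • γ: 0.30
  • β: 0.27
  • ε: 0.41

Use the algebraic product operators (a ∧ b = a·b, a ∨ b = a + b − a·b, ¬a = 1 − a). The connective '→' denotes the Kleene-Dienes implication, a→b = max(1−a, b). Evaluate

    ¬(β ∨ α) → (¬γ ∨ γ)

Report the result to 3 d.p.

0.790

β ∨ α = a + b − a·b on (0.2700, 0.3600) = 0.5328
¬(β ∨ α) = 1 − 0.5328 = 0.4672
¬γ = 1 − 0.3000 = 0.7000
¬γ ∨ γ = a + b − a·b on (0.7000, 0.3000) = 0.7900
¬(β ∨ α) → (¬γ ∨ γ)  [Kleene-Dienes: max(1−a, b)] with a=0.4672, b=0.7900 → 0.7900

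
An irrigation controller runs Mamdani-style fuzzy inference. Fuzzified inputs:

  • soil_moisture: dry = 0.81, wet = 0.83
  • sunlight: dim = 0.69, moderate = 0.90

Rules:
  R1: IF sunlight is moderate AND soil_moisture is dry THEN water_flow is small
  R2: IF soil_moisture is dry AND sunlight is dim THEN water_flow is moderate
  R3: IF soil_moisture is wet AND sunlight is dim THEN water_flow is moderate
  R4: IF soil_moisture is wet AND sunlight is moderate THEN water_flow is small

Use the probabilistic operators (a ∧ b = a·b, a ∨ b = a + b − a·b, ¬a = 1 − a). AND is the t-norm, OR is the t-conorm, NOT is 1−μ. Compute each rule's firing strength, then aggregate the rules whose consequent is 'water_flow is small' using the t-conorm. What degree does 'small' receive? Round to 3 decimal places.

0.931

R1: moderate=0.90, dry=0.81; AND[a·b] → w = 0.7290
R2: dry=0.81, dim=0.69; AND[a·b] → w = 0.5589
R3: wet=0.83, dim=0.69; AND[a·b] → w = 0.5727
R4: wet=0.83, moderate=0.90; AND[a·b] → w = 0.7470
Rules with consequent 'small': {R1, R4} → strengths 0.7290, 0.7470
Aggregate via t-conorm [a + b − a·b]: 0.9314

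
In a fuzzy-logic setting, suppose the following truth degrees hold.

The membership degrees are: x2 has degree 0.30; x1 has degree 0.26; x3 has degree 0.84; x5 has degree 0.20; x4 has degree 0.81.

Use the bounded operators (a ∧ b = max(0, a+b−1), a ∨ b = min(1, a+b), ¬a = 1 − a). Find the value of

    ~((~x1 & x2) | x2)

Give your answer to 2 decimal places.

0.66

~x1 = 1 − 0.26 = 0.74
~x1 & x2 = max(0, a+b−1) on (0.74, 0.30) = 0.04
(~x1 & x2) | x2 = min(1, a+b) on (0.04, 0.30) = 0.34
~((~x1 & x2) | x2) = 1 − 0.34 = 0.66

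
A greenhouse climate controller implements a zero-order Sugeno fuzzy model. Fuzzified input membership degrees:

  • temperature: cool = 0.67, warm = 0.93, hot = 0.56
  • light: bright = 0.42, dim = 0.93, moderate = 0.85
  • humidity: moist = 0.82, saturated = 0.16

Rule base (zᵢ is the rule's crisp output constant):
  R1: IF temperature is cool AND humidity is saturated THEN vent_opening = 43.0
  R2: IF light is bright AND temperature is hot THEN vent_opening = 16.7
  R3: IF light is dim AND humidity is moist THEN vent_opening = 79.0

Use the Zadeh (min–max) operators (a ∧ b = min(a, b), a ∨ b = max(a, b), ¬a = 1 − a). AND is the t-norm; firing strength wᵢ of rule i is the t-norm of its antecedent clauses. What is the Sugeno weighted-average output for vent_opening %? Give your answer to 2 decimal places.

56.20

R1 (z=43.0): cool=0.67, saturated=0.16; AND[min(a, b)] → w = 0.16
R2 (z=16.7): bright=0.42, hot=0.56; AND[min(a, b)] → w = 0.42
R3 (z=79.0): dim=0.93, moist=0.82; AND[min(a, b)] → w = 0.82
Weighted average = (0.16·43.0 + 0.42·16.7 + 0.82·79.0) / (0.16 + 0.42 + 0.82)
  = 78.6740 / 1.4000 = 56.20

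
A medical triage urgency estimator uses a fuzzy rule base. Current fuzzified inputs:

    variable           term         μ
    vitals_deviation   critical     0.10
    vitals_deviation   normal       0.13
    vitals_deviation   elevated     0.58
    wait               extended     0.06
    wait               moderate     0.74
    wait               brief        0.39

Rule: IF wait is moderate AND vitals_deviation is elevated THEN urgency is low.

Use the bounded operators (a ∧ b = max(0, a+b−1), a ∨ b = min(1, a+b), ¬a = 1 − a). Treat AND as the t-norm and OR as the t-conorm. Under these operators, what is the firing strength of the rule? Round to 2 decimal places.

0.32

firing strength: moderate=0.74, elevated=0.58; AND[max(0, a+b−1)] → w = 0.32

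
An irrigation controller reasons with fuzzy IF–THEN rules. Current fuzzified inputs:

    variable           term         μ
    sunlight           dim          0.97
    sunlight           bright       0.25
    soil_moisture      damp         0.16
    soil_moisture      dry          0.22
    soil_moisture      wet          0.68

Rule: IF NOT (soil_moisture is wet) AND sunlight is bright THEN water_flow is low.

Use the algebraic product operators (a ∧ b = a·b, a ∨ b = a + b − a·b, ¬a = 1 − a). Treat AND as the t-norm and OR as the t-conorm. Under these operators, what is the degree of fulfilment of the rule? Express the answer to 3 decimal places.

0.080

firing strength: ¬wet=1−0.68=0.32, bright=0.25; AND[a·b] → w = 0.0800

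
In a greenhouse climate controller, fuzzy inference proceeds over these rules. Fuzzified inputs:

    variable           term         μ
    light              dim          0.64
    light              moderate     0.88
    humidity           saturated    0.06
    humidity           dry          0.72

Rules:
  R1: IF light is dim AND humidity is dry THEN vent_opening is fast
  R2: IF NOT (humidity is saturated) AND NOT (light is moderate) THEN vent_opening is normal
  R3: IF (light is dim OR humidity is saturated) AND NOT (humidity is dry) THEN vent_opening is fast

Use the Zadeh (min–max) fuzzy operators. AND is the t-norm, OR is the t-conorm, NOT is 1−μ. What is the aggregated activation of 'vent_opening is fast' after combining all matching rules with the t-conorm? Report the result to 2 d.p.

R1: dim=0.64, dry=0.72; AND[min(a, b)] → w = 0.64
R2: ¬saturated=1−0.06=0.94, ¬moderate=1−0.88=0.12; AND[min(a, b)] → w = 0.12
R3: (dim=0.64 OR saturated=0.06) = 0.64; AND[min(a, b)] with ¬dry=1−0.72=0.28 → w = 0.28
Rules with consequent 'fast': {R1, R3} → strengths 0.64, 0.28
Aggregate via t-conorm [max(a, b)]: 0.64

0.64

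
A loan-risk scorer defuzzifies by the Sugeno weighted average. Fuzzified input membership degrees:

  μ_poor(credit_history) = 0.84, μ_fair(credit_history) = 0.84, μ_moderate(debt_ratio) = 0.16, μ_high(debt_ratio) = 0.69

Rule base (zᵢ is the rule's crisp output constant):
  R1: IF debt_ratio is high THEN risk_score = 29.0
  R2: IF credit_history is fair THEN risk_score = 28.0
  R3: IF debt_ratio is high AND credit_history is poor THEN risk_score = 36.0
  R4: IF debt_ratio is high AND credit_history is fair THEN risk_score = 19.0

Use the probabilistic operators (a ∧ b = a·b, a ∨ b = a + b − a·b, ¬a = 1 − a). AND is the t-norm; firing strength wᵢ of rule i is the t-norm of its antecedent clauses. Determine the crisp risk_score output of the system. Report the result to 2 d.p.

28.04

R1 (z=29.0): high=0.69 → w = 0.6900
R2 (z=28.0): fair=0.84 → w = 0.8400
R3 (z=36.0): high=0.69, poor=0.84; AND[a·b] → w = 0.5796
R4 (z=19.0): high=0.69, fair=0.84; AND[a·b] → w = 0.5796
Weighted average = (0.6900·29.0 + 0.8400·28.0 + 0.5796·36.0 + 0.5796·19.0) / (0.6900 + 0.8400 + 0.5796 + 0.5796)
  = 75.4080 / 2.6892 = 28.04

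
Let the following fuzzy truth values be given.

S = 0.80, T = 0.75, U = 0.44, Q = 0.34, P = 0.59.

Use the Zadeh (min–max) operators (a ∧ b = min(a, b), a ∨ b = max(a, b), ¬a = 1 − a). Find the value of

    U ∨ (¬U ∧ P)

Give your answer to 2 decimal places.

¬U = 1 − 0.44 = 0.56
¬U ∧ P = min(a, b) on (0.56, 0.59) = 0.56
U ∨ (¬U ∧ P) = max(a, b) on (0.44, 0.56) = 0.56

0.56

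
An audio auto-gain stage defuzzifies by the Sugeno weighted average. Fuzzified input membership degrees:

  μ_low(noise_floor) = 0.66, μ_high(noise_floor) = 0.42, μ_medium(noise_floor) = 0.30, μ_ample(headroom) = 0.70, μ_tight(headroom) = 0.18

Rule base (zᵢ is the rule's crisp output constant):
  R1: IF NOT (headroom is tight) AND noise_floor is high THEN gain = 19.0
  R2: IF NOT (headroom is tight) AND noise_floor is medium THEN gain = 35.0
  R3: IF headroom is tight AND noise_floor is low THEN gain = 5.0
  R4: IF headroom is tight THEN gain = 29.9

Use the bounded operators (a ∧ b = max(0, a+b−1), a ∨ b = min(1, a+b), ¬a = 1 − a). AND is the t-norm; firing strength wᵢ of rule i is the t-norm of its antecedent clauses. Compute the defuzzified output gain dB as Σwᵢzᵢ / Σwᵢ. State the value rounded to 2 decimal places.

R1 (z=19.0): ¬tight=1−0.18=0.82, high=0.42; AND[max(0, a+b−1)] → w = 0.24
R2 (z=35.0): ¬tight=1−0.18=0.82, medium=0.30; AND[max(0, a+b−1)] → w = 0.12
R3 (z=5.0): tight=0.18, low=0.66; AND[max(0, a+b−1)] → w = 0.00
R4 (z=29.9): tight=0.18 → w = 0.18
Weighted average = (0.24·19.0 + 0.12·35.0 + 0.00·5.0 + 0.18·29.9) / (0.24 + 0.12 + 0.00 + 0.18)
  = 14.1420 / 0.5400 = 26.19

26.19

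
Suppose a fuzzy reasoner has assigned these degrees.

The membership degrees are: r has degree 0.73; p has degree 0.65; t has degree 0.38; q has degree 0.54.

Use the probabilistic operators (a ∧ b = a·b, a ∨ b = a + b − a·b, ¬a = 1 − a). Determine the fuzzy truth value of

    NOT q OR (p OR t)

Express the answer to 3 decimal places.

NOT q = 1 − 0.5400 = 0.4600
p OR t = a + b − a·b on (0.6500, 0.3800) = 0.7830
NOT q OR (p OR t) = a + b − a·b on (0.4600, 0.7830) = 0.8828

0.883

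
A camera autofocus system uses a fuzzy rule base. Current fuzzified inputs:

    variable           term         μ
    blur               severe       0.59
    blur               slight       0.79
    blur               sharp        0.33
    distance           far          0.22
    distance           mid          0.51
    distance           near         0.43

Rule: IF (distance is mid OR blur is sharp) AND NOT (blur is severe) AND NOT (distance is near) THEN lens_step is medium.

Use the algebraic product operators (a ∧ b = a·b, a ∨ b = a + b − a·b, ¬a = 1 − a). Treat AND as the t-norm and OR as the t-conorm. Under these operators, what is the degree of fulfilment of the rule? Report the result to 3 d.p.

0.157

firing strength: (mid=0.51 OR sharp=0.33) = 0.6717; AND[a·b] with ¬severe=1−0.59=0.41, ¬near=1−0.43=0.57 → w = 0.1570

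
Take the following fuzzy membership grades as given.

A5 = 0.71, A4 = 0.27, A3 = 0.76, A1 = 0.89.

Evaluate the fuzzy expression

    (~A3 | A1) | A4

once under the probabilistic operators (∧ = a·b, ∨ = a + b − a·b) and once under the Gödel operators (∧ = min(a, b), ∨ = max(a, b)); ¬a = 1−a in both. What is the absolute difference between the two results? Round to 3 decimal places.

0.049

Under probabilistic:
  ~A3 = 1 − 0.7600 = 0.2400
  ~A3 | A1 = a + b − a·b on (0.2400, 0.8900) = 0.9164
  (~A3 | A1) | A4 = a + b − a·b on (0.9164, 0.2700) = 0.9390
  → value = 0.9390
Under Gödel:
  ~A3 = 1 − 0.76 = 0.24
  ~A3 | A1 = max(a, b) on (0.24, 0.89) = 0.89
  (~A3 | A1) | A4 = max(a, b) on (0.89, 0.27) = 0.89
  → value = 0.8900
|0.9390 − 0.8900| = 0.049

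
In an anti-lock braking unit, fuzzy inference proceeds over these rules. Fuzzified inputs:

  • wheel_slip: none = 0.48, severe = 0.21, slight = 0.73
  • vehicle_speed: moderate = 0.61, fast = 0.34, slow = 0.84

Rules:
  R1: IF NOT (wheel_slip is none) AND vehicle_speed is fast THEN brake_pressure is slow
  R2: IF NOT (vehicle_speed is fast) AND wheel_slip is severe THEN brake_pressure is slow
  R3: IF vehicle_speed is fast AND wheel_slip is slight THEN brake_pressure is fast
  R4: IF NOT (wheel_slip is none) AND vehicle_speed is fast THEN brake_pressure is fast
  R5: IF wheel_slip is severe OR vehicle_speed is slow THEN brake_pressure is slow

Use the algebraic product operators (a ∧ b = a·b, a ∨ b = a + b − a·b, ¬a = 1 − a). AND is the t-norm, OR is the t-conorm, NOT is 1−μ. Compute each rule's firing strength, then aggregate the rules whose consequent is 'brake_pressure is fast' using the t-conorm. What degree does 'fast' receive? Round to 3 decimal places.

R1: ¬none=1−0.48=0.52, fast=0.34; AND[a·b] → w = 0.1768
R2: ¬fast=1−0.34=0.66, severe=0.21; AND[a·b] → w = 0.1386
R3: fast=0.34, slight=0.73; AND[a·b] → w = 0.2482
R4: ¬none=1−0.48=0.52, fast=0.34; AND[a·b] → w = 0.1768
R5: severe=0.21, slow=0.84; OR[a + b − a·b] → w = 0.8736
Rules with consequent 'fast': {R3, R4} → strengths 0.2482, 0.1768
Aggregate via t-conorm [a + b − a·b]: 0.3811

0.381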